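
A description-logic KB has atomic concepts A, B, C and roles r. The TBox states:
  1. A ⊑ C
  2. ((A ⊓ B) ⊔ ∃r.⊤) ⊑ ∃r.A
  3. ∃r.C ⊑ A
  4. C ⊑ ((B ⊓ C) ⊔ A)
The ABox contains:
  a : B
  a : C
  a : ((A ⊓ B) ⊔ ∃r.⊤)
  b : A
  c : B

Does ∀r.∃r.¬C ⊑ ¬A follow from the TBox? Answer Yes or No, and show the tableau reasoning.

1. ∀r.∃r.¬C ⊑ ¬A  ⇔  (∀r.∃r.¬C ⊓ A) unsat w.r.t. T
   apply at x₀: A⊑C
   open: L(x₀) ⊇ {A, C, ¬B, ∀r.∃r.¬C, ∀r.⊥}
2. Hence ∀r.∃r.¬C ⊑ ¬A: not entailed.

No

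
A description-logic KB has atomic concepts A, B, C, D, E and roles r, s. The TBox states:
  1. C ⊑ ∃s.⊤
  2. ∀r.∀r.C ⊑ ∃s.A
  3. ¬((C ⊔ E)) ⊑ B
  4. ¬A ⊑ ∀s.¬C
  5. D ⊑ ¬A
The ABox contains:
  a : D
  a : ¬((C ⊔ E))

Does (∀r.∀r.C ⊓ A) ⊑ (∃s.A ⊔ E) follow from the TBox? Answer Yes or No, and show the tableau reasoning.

1. (∀r.∀r.C ⊓ A) ⊑ (∃s.A ⊔ E)  ⇔  ((∀r.∀r.C ⊓ A) ⊓ (∀s.¬A ⊓ ¬E)) unsat w.r.t. T
   all branches close; clash {A, ¬A} at x₀
2. Hence (∀r.∀r.C ⊓ A) ⊑ (∃s.A ⊔ E): entailed.

Yes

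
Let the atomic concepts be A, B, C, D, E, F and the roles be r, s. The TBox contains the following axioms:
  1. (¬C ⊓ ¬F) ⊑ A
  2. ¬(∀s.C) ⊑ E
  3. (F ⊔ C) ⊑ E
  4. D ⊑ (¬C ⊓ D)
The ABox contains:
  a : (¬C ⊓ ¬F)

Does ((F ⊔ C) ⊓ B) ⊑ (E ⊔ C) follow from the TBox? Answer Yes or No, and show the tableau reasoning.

Yes

1. ((F ⊔ C) ⊓ B) ⊑ (E ⊔ C)  ⇔  (((F ⊔ C) ⊓ B) ⊓ (¬E ⊓ ¬C)) unsat w.r.t. T
   all branches close; clash {C, ¬C} at x₀
2. Hence ((F ⊔ C) ⊓ B) ⊑ (E ⊔ C): entailed.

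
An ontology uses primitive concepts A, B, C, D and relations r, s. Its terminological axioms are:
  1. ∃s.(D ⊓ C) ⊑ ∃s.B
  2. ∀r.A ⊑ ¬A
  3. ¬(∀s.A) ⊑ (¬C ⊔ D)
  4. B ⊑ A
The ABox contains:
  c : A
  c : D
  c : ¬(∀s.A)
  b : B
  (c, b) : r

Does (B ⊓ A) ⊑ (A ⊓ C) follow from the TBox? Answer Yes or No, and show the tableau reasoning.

No

1. (B ⊓ A) ⊑ (A ⊓ C)  ⇔  ((B ⊓ A) ⊓ (¬A ⊔ ¬C)) unsat w.r.t. T
   open: L(x₀) ⊇ {A, B, ¬C, ∀s.(¬D ⊔ ¬C), ∀s.A, …} (+ ∃-successors)
2. Hence (B ⊓ A) ⊑ (A ⊓ C): not entailed.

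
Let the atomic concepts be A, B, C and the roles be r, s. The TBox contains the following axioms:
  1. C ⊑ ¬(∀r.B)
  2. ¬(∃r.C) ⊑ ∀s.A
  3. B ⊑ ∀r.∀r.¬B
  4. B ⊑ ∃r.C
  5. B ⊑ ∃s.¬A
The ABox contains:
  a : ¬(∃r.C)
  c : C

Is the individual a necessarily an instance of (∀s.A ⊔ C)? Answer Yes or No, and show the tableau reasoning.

1. a : (∀s.A ⊔ C)?  L(a) = {¬(∃r.C)} ∪ {(∃s.¬A ⊓ ¬C)}
   clash {C, ¬C} at an ∃-successor — a ∈ (∀s.A ⊔ C)
2. Hence a : (∀s.A ⊔ C): entailed.

Yes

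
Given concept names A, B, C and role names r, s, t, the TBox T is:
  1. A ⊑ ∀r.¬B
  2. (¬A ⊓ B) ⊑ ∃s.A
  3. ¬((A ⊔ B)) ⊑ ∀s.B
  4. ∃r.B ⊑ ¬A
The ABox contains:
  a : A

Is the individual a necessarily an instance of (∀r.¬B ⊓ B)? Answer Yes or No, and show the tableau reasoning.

1. a : (∀r.¬B ⊓ B)?  L(a) = {A} ∪ {(∃r.B ⊔ ¬B)}
   apply at a: A⊑∀r.¬B
   open: L(a) ⊇ {A, ¬B, ∀r.¬B} — a ∉ (∀r.¬B ⊓ B) possible
2. Hence a : (∀r.¬B ⊓ B): not entailed.

No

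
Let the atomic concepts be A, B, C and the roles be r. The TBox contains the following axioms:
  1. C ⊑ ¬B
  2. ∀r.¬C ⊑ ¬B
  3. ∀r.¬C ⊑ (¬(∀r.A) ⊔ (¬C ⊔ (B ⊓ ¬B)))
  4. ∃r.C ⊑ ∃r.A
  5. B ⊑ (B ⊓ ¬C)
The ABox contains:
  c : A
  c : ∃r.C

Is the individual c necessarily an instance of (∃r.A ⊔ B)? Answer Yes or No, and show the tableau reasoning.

1. c : (∃r.A ⊔ B)?  L(c) = {A, ∃r.C} ∪ {(∀r.¬A ⊓ ¬B)}
   clash {A, ¬A} at an ∃-successor — c ∈ (∃r.A ⊔ B)
2. Hence c : (∃r.A ⊔ B): entailed.

Yes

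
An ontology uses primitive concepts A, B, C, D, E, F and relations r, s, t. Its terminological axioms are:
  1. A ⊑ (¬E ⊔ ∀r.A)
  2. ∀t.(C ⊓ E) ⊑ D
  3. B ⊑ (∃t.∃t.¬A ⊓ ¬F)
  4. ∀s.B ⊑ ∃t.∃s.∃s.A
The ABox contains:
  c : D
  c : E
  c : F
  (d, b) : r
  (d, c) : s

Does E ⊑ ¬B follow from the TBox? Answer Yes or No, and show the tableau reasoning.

1. E ⊑ ¬B  ⇔  (E ⊓ B) unsat w.r.t. T
   apply at x₀: B⊑(∃t.∃t.¬A ⊓ ¬F)
   open: L(x₀) ⊇ {B, E, ¬A, ¬F, ∃s.¬B, …} (+ ∃-successors)
2. Hence E ⊑ ¬B: not entailed.

No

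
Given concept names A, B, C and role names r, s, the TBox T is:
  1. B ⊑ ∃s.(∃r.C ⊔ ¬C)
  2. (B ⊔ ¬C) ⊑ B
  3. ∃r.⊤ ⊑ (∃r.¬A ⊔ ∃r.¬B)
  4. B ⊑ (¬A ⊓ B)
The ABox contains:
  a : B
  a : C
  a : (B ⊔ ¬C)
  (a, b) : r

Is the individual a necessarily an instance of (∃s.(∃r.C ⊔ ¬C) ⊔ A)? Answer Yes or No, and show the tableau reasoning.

1. a : (∃s.(∃r.C ⊔ ¬C) ⊔ A)?  L(a) = {B, C, (B ⊔ ¬C)} ∪ {(∀s.(∀r.¬C ⊓ C) ⊓ ¬A)}
   clash {C, ¬C} at an ∃-successor — a ∈ (∃s.(∃r.C ⊔ ¬C) ⊔ A)
2. Hence a : (∃s.(∃r.C ⊔ ¬C) ⊔ A): entailed.

Yes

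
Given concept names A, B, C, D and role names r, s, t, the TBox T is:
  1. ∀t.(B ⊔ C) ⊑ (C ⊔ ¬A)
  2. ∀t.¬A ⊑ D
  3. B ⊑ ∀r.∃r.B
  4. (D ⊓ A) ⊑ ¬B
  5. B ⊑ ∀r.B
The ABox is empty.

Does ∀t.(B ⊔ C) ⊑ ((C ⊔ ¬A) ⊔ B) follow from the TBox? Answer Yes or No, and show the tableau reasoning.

1. ∀t.(B ⊔ C) ⊑ ((C ⊔ ¬A) ⊔ B)  ⇔  (∀t.(B ⊔ C) ⊓ ((¬C ⊓ A) ⊓ ¬B)) unsat w.r.t. T
   all branches close; clash {A, ¬A} at x₀
2. Hence ∀t.(B ⊔ C) ⊑ ((C ⊔ ¬A) ⊔ B): entailed.

Yes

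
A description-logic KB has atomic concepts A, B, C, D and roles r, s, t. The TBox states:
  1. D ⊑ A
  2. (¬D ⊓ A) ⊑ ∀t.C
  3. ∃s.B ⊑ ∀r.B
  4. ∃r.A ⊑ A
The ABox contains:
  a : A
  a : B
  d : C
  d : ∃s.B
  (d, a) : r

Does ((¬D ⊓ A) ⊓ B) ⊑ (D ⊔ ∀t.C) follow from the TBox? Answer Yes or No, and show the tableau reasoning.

1. ((¬D ⊓ A) ⊓ B) ⊑ (D ⊔ ∀t.C)  ⇔  (((¬D ⊓ A) ⊓ B) ⊓ (¬D ⊓ ∃t.¬C)) unsat w.r.t. T
   all branches close; clash {C, ¬C} at an ∃-successor
2. Hence ((¬D ⊓ A) ⊓ B) ⊑ (D ⊔ ∀t.C): entailed.

Yes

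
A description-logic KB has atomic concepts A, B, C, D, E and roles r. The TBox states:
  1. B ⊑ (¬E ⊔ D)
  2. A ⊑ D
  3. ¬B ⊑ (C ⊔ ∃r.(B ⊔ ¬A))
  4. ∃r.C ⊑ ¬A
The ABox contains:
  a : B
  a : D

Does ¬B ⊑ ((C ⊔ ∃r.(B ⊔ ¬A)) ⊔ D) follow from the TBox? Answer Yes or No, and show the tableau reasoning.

Yes

1. ¬B ⊑ ((C ⊔ ∃r.(B ⊔ ¬A)) ⊔ D)  ⇔  (¬B ⊓ ((¬C ⊓ ∀r.(¬B ⊓ A)) ⊓ ¬D)) unsat w.r.t. T
   all branches close; clash {D, ¬D} at x₀
2. Hence ¬B ⊑ ((C ⊔ ∃r.(B ⊔ ¬A)) ⊔ D): entailed.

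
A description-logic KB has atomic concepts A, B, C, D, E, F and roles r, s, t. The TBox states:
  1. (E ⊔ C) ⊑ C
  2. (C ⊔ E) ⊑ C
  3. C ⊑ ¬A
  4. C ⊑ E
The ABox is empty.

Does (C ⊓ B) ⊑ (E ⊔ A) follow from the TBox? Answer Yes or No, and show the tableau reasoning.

1. (C ⊓ B) ⊑ (E ⊔ A)  ⇔  ((C ⊓ B) ⊓ (¬E ⊓ ¬A)) unsat w.r.t. T
   all branches close; clash {E, ¬E} at x₀
2. Hence (C ⊓ B) ⊑ (E ⊔ A): entailed.

Yes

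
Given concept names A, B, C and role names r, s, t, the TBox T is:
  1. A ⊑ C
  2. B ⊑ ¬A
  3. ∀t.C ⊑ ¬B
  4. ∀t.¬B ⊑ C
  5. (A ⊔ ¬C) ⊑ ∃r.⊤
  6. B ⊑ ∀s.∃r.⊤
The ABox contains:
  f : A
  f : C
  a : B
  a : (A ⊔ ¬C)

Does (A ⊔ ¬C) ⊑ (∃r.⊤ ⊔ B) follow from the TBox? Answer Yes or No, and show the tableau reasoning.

1. (A ⊔ ¬C) ⊑ (∃r.⊤ ⊔ B)  ⇔  ((A ⊔ ¬C) ⊓ (∀r.⊥ ⊓ ¬B)) unsat w.r.t. T
   all branches close; clash {C, ¬C} at x₀
2. Hence (A ⊔ ¬C) ⊑ (∃r.⊤ ⊔ B): entailed.

Yes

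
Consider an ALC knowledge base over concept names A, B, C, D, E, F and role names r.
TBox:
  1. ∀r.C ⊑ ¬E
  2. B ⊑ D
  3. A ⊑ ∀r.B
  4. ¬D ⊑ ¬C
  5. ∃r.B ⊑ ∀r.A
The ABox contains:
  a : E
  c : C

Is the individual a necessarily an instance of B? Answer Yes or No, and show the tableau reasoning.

1. a : B?  L(a) = {E} ∪ {¬B}
   open: L(a) ⊇ {D, E, ¬A, ¬B, ∀r.¬B, …} (+ ∃-successors) — a ∉ B possible
2. Hence a : B: not entailed.

No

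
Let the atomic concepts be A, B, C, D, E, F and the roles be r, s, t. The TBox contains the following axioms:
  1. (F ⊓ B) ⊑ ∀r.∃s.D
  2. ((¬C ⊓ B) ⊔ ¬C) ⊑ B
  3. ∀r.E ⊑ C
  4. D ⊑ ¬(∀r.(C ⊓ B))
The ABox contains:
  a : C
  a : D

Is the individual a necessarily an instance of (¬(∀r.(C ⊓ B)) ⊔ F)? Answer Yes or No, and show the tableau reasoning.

1. a : (¬(∀r.(C ⊓ B)) ⊔ F)?  L(a) = {C, D} ∪ {(∀r.(C ⊓ B) ⊓ ¬F)}
   clash {B, ¬B} at an ∃-successor — a ∈ (¬(∀r.(C ⊓ B)) ⊔ F)
2. Hence a : (¬(∀r.(C ⊓ B)) ⊔ F): entailed.

Yes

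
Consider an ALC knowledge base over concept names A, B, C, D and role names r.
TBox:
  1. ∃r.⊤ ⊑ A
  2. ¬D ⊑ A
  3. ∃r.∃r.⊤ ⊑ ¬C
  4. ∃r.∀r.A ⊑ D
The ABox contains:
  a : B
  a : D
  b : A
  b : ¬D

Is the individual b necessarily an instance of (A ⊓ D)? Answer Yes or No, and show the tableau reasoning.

1. b : (A ⊓ D)?  L(b) = {A, ¬D} ∪ {(¬A ⊔ ¬D)}
   open: L(b) ⊇ {A, ¬D, ∀r.∀r.⊥, ∀r.∃r.¬A} — b ∉ (A ⊓ D) possible
2. Hence b : (A ⊓ D): not entailed.

No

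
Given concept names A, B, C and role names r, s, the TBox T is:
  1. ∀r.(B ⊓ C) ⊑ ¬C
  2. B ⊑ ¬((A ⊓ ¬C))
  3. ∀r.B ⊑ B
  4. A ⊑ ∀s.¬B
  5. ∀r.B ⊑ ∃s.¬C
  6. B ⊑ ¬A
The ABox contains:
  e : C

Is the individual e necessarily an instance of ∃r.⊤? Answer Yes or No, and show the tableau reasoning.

1. e : ∃r.⊤?  L(e) = {C} ∪ {∀r.⊥}
   clash {C, ¬C} at e — e ∈ ∃r.⊤
2. Hence e : ∃r.⊤: entailed.

Yes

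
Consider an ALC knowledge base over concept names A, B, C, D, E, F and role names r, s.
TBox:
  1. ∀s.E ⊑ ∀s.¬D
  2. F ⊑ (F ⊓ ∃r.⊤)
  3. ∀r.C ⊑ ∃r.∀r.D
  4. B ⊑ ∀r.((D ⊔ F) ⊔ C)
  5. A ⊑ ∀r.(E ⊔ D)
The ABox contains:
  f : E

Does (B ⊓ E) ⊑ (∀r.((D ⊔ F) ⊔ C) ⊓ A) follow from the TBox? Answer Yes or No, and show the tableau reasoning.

No

1. (B ⊓ E) ⊑ (∀r.((D ⊔ F) ⊔ C) ⊓ A)  ⇔  ((B ⊓ E) ⊓ (∃r.((¬D ⊓ ¬F) ⊓ ¬C) ⊔ ¬A)) unsat w.r.t. T
   apply at x₀: B⊑∀r.((D ⊔ F) ⊔ C)
   open: L(x₀) ⊇ {B, E, ¬A, ¬F, ∀r.((D ⊔ F) ⊔ C), …} (+ ∃-successors)
2. Hence (B ⊓ E) ⊑ (∀r.((D ⊔ F) ⊔ C) ⊓ A): not entailed.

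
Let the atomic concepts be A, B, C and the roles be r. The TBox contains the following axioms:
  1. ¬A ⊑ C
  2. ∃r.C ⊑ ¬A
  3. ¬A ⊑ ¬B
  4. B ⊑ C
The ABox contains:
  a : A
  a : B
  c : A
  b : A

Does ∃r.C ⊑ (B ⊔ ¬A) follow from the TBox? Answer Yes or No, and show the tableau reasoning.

1. ∃r.C ⊑ (B ⊔ ¬A)  ⇔  (∃r.C ⊓ (¬B ⊓ A)) unsat w.r.t. T
   all branches close; clash {A, ¬A} at x₀
2. Hence ∃r.C ⊑ (B ⊔ ¬A): entailed.

Yes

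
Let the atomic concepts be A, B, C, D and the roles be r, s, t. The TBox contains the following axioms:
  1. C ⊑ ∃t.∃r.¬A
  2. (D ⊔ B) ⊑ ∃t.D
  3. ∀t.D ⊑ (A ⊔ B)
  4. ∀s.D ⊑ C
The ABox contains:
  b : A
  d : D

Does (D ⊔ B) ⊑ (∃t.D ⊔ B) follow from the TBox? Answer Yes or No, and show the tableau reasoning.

1. (D ⊔ B) ⊑ (∃t.D ⊔ B)  ⇔  ((D ⊔ B) ⊓ (∀t.¬D ⊓ ¬B)) unsat w.r.t. T
   all branches close; clash {B, ¬B} at x₀
2. Hence (D ⊔ B) ⊑ (∃t.D ⊔ B): entailed.

Yes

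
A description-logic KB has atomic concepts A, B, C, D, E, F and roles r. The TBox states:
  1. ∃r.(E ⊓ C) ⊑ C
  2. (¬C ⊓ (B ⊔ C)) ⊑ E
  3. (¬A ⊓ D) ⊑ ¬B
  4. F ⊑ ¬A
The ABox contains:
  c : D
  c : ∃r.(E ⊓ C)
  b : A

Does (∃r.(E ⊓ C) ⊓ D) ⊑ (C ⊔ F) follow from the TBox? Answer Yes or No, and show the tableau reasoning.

1. (∃r.(E ⊓ C) ⊓ D) ⊑ (C ⊔ F)  ⇔  ((∃r.(E ⊓ C) ⊓ D) ⊓ (¬C ⊓ ¬F)) unsat w.r.t. T
   all branches close; clash {C, ¬C} at x₀
2. Hence (∃r.(E ⊓ C) ⊓ D) ⊑ (C ⊔ F): entailed.

Yes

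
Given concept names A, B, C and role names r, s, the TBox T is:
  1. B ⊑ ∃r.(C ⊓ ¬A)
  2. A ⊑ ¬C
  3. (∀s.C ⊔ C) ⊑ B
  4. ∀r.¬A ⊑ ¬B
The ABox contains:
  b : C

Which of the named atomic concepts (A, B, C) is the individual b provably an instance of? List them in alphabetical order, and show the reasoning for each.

{B, C}

1. b : A?  L(b) = {C} ∪ {¬A}
   open: L(b) ⊇ {B, C, ¬A, ∃r.(C ⊓ ¬A), ∃r.A} (+ ∃-successors) — b ∉ A possible
2. b : B?  L(b) = {C} ∪ {¬B}
   clash {C, ¬C} at b — b ∈ B
3. b : C?  L(b) = {C} ∪ {¬C}
   clash {C, ¬C} at b — b ∈ C
4. Entailed for b: {B, C}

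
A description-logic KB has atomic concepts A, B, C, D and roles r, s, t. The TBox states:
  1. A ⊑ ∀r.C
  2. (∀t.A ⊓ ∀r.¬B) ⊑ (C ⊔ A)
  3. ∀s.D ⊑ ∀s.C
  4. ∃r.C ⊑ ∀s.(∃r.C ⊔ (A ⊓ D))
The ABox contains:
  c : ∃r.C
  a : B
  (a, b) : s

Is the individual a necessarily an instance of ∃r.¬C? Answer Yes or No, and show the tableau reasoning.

1. a : ∃r.¬C?  L(a) = {B} ∪ {∀r.C}
   open: L(a) ⊇ {B, ∀r.C, ∀r.¬C, ∃s.¬D, ∃t.¬A} (+ ∃-successors) — a ∉ ∃r.¬C possible
2. Hence a : ∃r.¬C: not entailed.

No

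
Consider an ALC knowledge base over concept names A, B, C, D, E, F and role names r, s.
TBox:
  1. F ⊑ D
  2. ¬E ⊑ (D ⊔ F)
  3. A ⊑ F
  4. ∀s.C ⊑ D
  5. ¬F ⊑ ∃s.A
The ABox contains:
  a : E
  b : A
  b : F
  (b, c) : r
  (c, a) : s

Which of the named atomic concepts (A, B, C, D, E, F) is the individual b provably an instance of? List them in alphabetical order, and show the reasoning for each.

1. b : A?  L(b) = {A, F} ∪ {¬A}
   clash {A, ¬A} at b — b ∈ A
2. b : B?  L(b) = {A, F} ∪ {¬B}
   apply at b: F⊑D
   open: L(b) ⊇ {A, D, E, F, ¬B} — b ∉ B possible
3. b : C?  L(b) = {A, F} ∪ {¬C}
   apply at b: F⊑D
   open: L(b) ⊇ {A, D, E, F, ¬C} — b ∉ C possible
4. b : D?  L(b) = {A, F} ∪ {¬D}
   clash {D, ¬D} at b — b ∈ D
5. b : E?  L(b) = {A, F} ∪ {¬E}
   apply at b: F⊑D; ¬E⊑(D ⊔ F)
   open: L(b) ⊇ {A, D, F, ¬E} — b ∉ E possible
6. b : F?  L(b) = {A, F} ∪ {¬F}
   clash {F, ¬F} at b — b ∈ F
7. Entailed for b: {A, D, F}

{A, D, F}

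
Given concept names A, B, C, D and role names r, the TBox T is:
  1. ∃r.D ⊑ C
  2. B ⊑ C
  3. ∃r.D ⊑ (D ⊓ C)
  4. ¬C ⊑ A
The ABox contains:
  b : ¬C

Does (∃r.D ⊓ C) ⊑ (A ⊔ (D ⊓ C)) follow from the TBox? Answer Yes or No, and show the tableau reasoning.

Yes

1. (∃r.D ⊓ C) ⊑ (A ⊔ (D ⊓ C))  ⇔  ((∃r.D ⊓ C) ⊓ (¬A ⊓ (¬D ⊔ ¬C))) unsat w.r.t. T
   all branches close; clash {C, ¬C} at x₀
2. Hence (∃r.D ⊓ C) ⊑ (A ⊔ (D ⊓ C)): entailed.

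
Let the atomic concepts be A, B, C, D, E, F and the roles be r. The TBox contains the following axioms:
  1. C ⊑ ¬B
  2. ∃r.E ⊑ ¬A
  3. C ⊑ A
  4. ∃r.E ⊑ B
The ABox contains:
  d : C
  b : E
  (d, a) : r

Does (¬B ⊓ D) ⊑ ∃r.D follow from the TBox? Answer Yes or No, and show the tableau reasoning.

No

1. (¬B ⊓ D) ⊑ ∃r.D  ⇔  ((¬B ⊓ D) ⊓ ∀r.¬D) unsat w.r.t. T
   open: L(x₀) ⊇ {D, ¬B, ¬C, ∀r.¬D, ∀r.¬E}
2. Hence (¬B ⊓ D) ⊑ ∃r.D: not entailed.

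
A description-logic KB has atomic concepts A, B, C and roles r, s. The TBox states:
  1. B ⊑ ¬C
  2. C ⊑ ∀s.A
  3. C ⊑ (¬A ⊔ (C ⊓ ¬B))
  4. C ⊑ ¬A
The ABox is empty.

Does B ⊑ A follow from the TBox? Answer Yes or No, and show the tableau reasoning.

No

1. B ⊑ A  ⇔  (B ⊓ ¬A) unsat w.r.t. T
   apply at x₀: B⊑¬C
   open: L(x₀) ⊇ {B, ¬A, ¬C}
2. Hence B ⊑ A: not entailed.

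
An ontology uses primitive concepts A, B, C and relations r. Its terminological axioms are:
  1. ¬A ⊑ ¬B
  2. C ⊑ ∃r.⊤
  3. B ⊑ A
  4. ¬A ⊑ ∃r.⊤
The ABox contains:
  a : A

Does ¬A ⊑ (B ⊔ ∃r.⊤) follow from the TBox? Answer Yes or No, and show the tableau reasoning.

Yes

1. ¬A ⊑ (B ⊔ ∃r.⊤)  ⇔  (¬A ⊓ (¬B ⊓ ∀r.⊥)) unsat w.r.t. T
   all branches close; clash ⊥ at an ∃-successor
2. Hence ¬A ⊑ (B ⊔ ∃r.⊤): entailed.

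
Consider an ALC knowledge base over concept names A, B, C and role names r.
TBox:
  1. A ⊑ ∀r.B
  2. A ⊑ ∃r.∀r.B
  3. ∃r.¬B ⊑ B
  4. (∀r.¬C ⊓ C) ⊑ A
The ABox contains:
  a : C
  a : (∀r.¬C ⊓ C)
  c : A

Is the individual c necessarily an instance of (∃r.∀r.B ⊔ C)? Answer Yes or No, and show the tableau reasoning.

Yes

1. c : (∃r.∀r.B ⊔ C)?  L(c) = {A} ∪ {(∀r.∃r.¬B ⊓ ¬C)}
   clash {B, ¬B} at an ∃-successor — c ∈ (∃r.∀r.B ⊔ C)
2. Hence c : (∃r.∀r.B ⊔ C): entailed.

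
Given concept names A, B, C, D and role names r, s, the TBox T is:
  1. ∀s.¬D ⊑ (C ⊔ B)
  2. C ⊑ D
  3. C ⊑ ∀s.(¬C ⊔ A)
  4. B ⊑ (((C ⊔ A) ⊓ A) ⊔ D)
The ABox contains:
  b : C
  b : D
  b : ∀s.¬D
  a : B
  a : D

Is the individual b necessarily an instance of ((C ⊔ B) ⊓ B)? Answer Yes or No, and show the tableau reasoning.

No

1. b : ((C ⊔ B) ⊓ B)?  L(b) = {C, D, ∀s.¬D} ∪ {((¬C ⊓ ¬B) ⊔ ¬B)}
   apply at b: ∀s.¬D⊑(C ⊔ B); C⊑∀s.(¬C ⊔ A)
   open: L(b) ⊇ {C, D, ¬B, ∀s.(¬C ⊔ A), ∀s.¬D} — b ∉ ((C ⊔ B) ⊓ B) possible
2. Hence b : ((C ⊔ B) ⊓ B): not entailed.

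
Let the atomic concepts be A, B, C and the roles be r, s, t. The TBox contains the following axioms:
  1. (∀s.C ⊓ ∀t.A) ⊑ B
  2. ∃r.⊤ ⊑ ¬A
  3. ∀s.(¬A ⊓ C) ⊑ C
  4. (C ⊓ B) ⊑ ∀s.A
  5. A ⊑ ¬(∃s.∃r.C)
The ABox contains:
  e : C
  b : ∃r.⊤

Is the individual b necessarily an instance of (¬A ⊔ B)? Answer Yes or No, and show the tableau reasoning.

1. b : (¬A ⊔ B)?  L(b) = {∃r.⊤} ∪ {(A ⊓ ¬B)}
   clash {A, ¬A} at b — b ∈ (¬A ⊔ B)
2. Hence b : (¬A ⊔ B): entailed.

Yes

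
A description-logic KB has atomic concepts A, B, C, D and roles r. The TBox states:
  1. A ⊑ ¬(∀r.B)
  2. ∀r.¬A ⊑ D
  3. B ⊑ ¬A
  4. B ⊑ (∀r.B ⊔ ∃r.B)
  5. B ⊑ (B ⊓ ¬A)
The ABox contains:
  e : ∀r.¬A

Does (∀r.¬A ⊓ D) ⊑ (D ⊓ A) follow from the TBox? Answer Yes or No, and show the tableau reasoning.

1. (∀r.¬A ⊓ D) ⊑ (D ⊓ A)  ⇔  ((∀r.¬A ⊓ D) ⊓ (¬D ⊔ ¬A)) unsat w.r.t. T
   open: L(x₀) ⊇ {D, ¬A, ¬B, ∀r.¬A}
2. Hence (∀r.¬A ⊓ D) ⊑ (D ⊓ A): not entailed.

No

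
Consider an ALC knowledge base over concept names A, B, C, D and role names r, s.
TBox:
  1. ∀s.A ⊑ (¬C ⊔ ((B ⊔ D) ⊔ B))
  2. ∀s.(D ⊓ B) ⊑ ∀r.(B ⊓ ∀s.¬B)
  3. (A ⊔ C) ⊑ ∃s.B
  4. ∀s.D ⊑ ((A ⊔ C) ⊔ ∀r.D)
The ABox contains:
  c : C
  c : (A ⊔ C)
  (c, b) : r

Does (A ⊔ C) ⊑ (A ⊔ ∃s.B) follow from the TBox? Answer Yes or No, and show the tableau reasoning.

1. (A ⊔ C) ⊑ (A ⊔ ∃s.B)  ⇔  ((A ⊔ C) ⊓ (¬A ⊓ ∀s.¬B)) unsat w.r.t. T
   all branches close; clash {B, ¬B} at an ∃-successor
2. Hence (A ⊔ C) ⊑ (A ⊔ ∃s.B): entailed.

Yes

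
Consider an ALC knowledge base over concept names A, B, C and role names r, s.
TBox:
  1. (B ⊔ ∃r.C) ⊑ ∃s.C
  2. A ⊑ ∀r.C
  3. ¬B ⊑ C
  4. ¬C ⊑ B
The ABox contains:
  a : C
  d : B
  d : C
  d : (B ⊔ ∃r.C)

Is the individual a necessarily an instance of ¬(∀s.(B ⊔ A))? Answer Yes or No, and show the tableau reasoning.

No

1. a : ¬(∀s.(B ⊔ A))?  L(a) = {C} ∪ {∀s.(B ⊔ A)}
   open: L(a) ⊇ {C, ¬A, ¬B, ∀r.¬C, ∀s.(B ⊔ A)} — a ∉ ¬(∀s.(B ⊔ A)) possible
2. Hence a : ¬(∀s.(B ⊔ A)): not entailed.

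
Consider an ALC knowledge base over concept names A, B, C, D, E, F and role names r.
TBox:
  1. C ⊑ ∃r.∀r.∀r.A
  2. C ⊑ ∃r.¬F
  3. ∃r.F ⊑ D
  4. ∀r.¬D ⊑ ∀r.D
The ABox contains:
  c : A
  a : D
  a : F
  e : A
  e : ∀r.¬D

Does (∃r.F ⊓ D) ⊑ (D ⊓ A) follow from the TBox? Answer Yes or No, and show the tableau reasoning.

1. (∃r.F ⊓ D) ⊑ (D ⊓ A)  ⇔  ((∃r.F ⊓ D) ⊓ (¬D ⊔ ¬A)) unsat w.r.t. T
   open: L(x₀) ⊇ {D, ¬A, ¬C, ∃r.D, ∃r.F} (+ ∃-successors)
2. Hence (∃r.F ⊓ D) ⊑ (D ⊓ A): not entailed.

No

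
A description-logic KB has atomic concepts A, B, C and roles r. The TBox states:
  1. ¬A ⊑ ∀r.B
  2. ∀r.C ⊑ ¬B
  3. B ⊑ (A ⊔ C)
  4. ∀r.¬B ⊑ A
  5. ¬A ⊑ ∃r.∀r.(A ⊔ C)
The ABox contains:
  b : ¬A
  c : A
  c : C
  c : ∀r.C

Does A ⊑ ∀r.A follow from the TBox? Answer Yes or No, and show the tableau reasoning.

No

1. A ⊑ ∀r.A  ⇔  (A ⊓ ∃r.¬A) unsat w.r.t. T
   open: L(x₀) ⊇ {A, ¬B, ∃r.¬A} (+ ∃-successors)
2. Hence A ⊑ ∀r.A: not entailed.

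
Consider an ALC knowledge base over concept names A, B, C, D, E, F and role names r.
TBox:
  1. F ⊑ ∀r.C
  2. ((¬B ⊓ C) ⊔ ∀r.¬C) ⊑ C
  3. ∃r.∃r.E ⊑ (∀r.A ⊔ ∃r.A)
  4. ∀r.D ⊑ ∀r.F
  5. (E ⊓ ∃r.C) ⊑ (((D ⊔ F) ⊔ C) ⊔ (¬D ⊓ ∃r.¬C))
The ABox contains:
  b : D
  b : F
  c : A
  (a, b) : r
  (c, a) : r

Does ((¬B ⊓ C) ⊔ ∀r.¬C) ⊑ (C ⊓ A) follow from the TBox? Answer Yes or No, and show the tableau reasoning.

No

1. ((¬B ⊓ C) ⊔ ∀r.¬C) ⊑ (C ⊓ A)  ⇔  (((¬B ⊓ C) ⊔ ∀r.¬C) ⊓ (¬C ⊔ ¬A)) unsat w.r.t. T
   apply at x₀: ((¬B ⊓ C) ⊔ ∀r.¬C)⊑C
   open: L(x₀) ⊇ {C, ¬A, ¬B, ¬E, ¬F, …} (+ ∃-successors)
2. Hence ((¬B ⊓ C) ⊔ ∀r.¬C) ⊑ (C ⊓ A): not entailed.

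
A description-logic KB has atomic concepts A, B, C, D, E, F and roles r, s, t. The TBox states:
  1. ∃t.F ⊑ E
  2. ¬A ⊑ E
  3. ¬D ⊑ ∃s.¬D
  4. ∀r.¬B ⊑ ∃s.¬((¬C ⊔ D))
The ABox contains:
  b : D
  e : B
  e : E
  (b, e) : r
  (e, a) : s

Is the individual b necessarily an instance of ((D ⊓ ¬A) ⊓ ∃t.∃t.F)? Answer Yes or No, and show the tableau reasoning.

No

1. b : ((D ⊓ ¬A) ⊓ ∃t.∃t.F)?  L(b) = {D} ∪ {((¬D ⊔ A) ⊔ ∀t.∀t.¬F)}
   open: L(b) ⊇ {A, D, ∀t.¬F, ∃r.B} (+ ∃-successors) — b ∉ ((D ⊓ ¬A) ⊓ ∃t.∃t.F) possible
2. Hence b : ((D ⊓ ¬A) ⊓ ∃t.∃t.F): not entailed.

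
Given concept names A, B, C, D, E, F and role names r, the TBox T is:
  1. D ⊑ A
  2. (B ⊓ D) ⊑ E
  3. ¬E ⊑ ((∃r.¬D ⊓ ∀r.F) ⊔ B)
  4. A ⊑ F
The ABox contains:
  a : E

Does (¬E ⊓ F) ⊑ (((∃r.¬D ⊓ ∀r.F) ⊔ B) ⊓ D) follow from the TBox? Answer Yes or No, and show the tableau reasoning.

1. (¬E ⊓ F) ⊑ (((∃r.¬D ⊓ ∀r.F) ⊔ B) ⊓ D)  ⇔  ((¬E ⊓ F) ⊓ (((∀r.D ⊔ ∃r.¬F) ⊓ ¬B) ⊔ ¬D)) unsat w.r.t. T
   apply at x₀: ¬E⊑((∃r.¬D ⊓ ∀r.F) ⊔ B)
   open: L(x₀) ⊇ {F, ¬D, ¬E, ∀r.F, ∃r.¬D} (+ ∃-successors)
2. Hence (¬E ⊓ F) ⊑ (((∃r.¬D ⊓ ∀r.F) ⊔ B) ⊓ D): not entailed.

No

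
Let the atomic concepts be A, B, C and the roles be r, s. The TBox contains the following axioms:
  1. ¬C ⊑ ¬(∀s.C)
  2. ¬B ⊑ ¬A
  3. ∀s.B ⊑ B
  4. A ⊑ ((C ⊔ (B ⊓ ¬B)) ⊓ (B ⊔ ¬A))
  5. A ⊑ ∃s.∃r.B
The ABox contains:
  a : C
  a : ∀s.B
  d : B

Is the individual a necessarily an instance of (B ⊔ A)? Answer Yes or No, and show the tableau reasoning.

1. a : (B ⊔ A)?  L(a) = {C, ∀s.B} ∪ {(¬B ⊓ ¬A)}
   clash {B, ¬B} at a — a ∈ (B ⊔ A)
2. Hence a : (B ⊔ A): entailed.

Yes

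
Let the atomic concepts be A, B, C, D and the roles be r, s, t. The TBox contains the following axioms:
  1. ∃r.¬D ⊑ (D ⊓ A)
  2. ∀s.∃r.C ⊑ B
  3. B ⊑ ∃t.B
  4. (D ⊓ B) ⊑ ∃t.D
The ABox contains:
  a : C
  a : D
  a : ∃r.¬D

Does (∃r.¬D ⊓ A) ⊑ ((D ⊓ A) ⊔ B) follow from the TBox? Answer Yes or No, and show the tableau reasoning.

1. (∃r.¬D ⊓ A) ⊑ ((D ⊓ A) ⊔ B)  ⇔  ((∃r.¬D ⊓ A) ⊓ ((¬D ⊔ ¬A) ⊓ ¬B)) unsat w.r.t. T
   all branches close; clash {A, ¬A} at x₀
2. Hence (∃r.¬D ⊓ A) ⊑ ((D ⊓ A) ⊔ B): entailed.

Yes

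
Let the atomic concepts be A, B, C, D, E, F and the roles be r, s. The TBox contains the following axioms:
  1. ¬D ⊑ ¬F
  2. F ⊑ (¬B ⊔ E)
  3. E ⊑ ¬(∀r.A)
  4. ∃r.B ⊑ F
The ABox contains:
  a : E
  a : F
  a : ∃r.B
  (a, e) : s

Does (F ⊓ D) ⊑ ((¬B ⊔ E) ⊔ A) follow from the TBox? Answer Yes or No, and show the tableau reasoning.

1. (F ⊓ D) ⊑ ((¬B ⊔ E) ⊔ A)  ⇔  ((F ⊓ D) ⊓ ((B ⊓ ¬E) ⊓ ¬A)) unsat w.r.t. T
   all branches close; clash {E, ¬E} at x₀
2. Hence (F ⊓ D) ⊑ ((¬B ⊔ E) ⊔ A): entailed.

Yes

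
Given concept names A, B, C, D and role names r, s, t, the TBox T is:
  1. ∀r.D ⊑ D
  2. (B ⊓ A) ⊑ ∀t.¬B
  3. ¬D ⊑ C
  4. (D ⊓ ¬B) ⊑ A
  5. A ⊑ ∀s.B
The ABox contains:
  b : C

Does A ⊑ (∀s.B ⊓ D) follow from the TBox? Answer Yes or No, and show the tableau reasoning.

1. A ⊑ (∀s.B ⊓ D)  ⇔  (A ⊓ (∃s.¬B ⊔ ¬D)) unsat w.r.t. T
   apply at x₀: A⊑∀s.B
   open: L(x₀) ⊇ {A, C, ¬B, ¬D, ∀s.B, …} (+ ∃-successors)
2. Hence A ⊑ (∀s.B ⊓ D): not entailed.

No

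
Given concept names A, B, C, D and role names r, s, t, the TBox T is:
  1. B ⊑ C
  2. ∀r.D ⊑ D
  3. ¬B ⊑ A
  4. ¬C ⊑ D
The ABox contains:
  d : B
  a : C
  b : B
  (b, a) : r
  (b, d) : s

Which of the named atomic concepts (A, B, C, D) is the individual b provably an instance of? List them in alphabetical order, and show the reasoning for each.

{B, C}

1. b : A?  L(b) = {B} ∪ {¬A}
   apply at b: B⊑C
   open: L(b) ⊇ {B, C, ¬A, ∃r.¬D} (+ ∃-successors) — b ∉ A possible
2. b : B?  L(b) = {B} ∪ {¬B}
   clash {B, ¬B} at b — b ∈ B
3. b : C?  L(b) = {B} ∪ {¬C}
   clash {C, ¬C} at b — b ∈ C
4. b : D?  L(b) = {B} ∪ {¬D}
   apply at b: B⊑C
   open: L(b) ⊇ {B, C, ¬D, ∃r.¬D} (+ ∃-successors) — b ∉ D possible
5. Entailed for b: {B, C}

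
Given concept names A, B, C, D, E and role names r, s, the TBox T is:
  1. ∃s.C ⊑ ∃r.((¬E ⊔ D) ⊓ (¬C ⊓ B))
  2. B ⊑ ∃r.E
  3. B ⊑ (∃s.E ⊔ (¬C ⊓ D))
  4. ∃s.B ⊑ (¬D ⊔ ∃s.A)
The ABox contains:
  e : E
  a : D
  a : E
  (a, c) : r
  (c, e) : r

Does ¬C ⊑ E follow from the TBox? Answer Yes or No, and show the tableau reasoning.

1. ¬C ⊑ E  ⇔  (¬C ⊓ ¬E) unsat w.r.t. T
   open: L(x₀) ⊇ {¬B, ¬C, ¬E, ∀s.¬B, ∀s.¬C}
2. Hence ¬C ⊑ E: not entailed.

No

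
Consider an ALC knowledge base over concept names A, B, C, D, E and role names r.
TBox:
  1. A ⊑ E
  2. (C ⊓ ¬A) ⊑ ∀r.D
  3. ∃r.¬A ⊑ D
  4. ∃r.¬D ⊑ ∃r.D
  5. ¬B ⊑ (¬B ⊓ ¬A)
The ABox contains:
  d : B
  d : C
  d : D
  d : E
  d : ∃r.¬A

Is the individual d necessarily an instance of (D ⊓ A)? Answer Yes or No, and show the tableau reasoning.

1. d : (D ⊓ A)?  L(d) = {B, C, D, E, ∃r.¬A} ∪ {(¬D ⊔ ¬A)}
   open: L(d) ⊇ {B, C, D, E, ¬A, …} (+ ∃-successors) — d ∉ (D ⊓ A) possible
2. Hence d : (D ⊓ A): not entailed.

No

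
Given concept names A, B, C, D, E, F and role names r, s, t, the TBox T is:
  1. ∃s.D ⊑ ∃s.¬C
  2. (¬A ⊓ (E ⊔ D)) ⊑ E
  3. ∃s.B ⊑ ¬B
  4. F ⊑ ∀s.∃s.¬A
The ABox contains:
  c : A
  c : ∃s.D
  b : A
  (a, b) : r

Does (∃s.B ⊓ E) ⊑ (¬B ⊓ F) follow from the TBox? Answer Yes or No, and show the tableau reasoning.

1. (∃s.B ⊓ E) ⊑ (¬B ⊓ F)  ⇔  ((∃s.B ⊓ E) ⊓ (B ⊔ ¬F)) unsat w.r.t. T
   apply at x₀: ∃s.B⊑¬B
   open: L(x₀) ⊇ {E, ¬B, ¬F, ∀s.¬D, ∃s.B} (+ ∃-successors)
2. Hence (∃s.B ⊓ E) ⊑ (¬B ⊓ F): not entailed.

No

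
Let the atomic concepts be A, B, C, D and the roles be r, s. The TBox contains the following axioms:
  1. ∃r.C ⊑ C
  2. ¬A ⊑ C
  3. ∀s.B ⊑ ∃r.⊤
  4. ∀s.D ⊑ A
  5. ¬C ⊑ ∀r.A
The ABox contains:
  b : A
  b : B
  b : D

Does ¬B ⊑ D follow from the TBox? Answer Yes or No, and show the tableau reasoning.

No

1. ¬B ⊑ D  ⇔  (¬B ⊓ ¬D) unsat w.r.t. T
   open: L(x₀) ⊇ {A, C, ¬B, ¬D, ∃s.¬B} (+ ∃-successors)
2. Hence ¬B ⊑ D: not entailed.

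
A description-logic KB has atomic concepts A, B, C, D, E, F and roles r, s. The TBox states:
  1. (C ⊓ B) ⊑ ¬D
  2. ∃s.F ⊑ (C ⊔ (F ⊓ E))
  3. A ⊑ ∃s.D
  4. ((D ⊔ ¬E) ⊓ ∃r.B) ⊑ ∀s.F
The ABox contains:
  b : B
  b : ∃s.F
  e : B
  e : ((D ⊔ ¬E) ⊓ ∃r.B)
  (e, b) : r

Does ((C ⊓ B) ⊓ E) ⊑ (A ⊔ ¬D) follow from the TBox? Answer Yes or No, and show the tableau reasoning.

Yes

1. ((C ⊓ B) ⊓ E) ⊑ (A ⊔ ¬D)  ⇔  (((C ⊓ B) ⊓ E) ⊓ (¬A ⊓ D)) unsat w.r.t. T
   all branches close; clash {D, ¬D} at x₀
2. Hence ((C ⊓ B) ⊓ E) ⊑ (A ⊔ ¬D): entailed.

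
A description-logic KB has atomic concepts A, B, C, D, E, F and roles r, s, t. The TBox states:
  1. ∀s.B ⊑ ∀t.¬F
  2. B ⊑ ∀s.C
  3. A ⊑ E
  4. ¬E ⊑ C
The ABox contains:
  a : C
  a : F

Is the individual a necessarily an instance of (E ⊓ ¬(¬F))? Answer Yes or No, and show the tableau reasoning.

No

1. a : (E ⊓ ¬(¬F))?  L(a) = {C, F} ∪ {(¬E ⊔ ¬F)}
   open: L(a) ⊇ {C, F, ¬A, ¬B, ¬E, …} (+ ∃-successors) — a ∉ (E ⊓ ¬(¬F)) possible
2. Hence a : (E ⊓ ¬(¬F)): not entailed.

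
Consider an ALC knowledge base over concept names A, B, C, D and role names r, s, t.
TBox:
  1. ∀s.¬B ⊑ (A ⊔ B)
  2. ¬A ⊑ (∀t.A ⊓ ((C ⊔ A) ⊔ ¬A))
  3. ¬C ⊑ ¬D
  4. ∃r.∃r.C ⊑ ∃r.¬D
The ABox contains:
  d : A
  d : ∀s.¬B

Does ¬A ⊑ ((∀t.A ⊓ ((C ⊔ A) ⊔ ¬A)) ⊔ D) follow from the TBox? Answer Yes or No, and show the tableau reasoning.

1. ¬A ⊑ ((∀t.A ⊓ ((C ⊔ A) ⊔ ¬A)) ⊔ D)  ⇔  (¬A ⊓ ((∃t.¬A ⊔ ((¬C ⊓ ¬A) ⊓ A)) ⊓ ¬D)) unsat w.r.t. T
   all branches close; clash {A, ¬A} at x₀
2. Hence ¬A ⊑ ((∀t.A ⊓ ((C ⊔ A) ⊔ ¬A)) ⊔ D): entailed.

Yes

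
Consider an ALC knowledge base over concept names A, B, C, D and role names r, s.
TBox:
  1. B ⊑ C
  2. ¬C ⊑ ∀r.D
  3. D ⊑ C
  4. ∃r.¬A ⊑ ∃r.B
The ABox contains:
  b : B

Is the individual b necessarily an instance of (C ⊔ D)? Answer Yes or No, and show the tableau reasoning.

Yes

1. b : (C ⊔ D)?  L(b) = {B} ∪ {(¬C ⊓ ¬D)}
   clash {C, ¬C} at b — b ∈ (C ⊔ D)
2. Hence b : (C ⊔ D): entailed.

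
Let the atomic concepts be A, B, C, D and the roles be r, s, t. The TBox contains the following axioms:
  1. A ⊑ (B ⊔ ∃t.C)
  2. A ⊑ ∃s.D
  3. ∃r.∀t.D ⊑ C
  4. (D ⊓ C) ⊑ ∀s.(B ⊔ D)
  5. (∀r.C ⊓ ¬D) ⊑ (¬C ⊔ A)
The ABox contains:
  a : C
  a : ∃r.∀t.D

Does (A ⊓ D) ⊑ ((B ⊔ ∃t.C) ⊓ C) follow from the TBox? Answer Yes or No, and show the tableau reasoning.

No

1. (A ⊓ D) ⊑ ((B ⊔ ∃t.C) ⊓ C)  ⇔  ((A ⊓ D) ⊓ ((¬B ⊓ ∀t.¬C) ⊔ ¬C)) unsat w.r.t. T
   apply at x₀: A⊑(B ⊔ ∃t.C); A⊑∃s.D
   open: L(x₀) ⊇ {A, B, D, ¬C, ∀r.∃t.¬D, …} (+ ∃-successors)
2. Hence (A ⊓ D) ⊑ ((B ⊔ ∃t.C) ⊓ C): not entailed.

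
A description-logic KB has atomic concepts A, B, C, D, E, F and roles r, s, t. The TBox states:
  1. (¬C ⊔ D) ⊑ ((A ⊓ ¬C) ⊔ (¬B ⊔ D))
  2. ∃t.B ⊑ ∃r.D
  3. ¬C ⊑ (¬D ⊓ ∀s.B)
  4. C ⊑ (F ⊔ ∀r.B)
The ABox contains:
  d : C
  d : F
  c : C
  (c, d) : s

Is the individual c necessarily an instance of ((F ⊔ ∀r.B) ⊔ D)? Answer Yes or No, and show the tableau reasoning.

Yes

1. c : ((F ⊔ ∀r.B) ⊔ D)?  L(c) = {C} ∪ {((¬F ⊓ ∃r.¬B) ⊓ ¬D)}
   clash {D, ¬D} at c — c ∈ ((F ⊔ ∀r.B) ⊔ D)
2. Hence c : ((F ⊔ ∀r.B) ⊔ D): entailed.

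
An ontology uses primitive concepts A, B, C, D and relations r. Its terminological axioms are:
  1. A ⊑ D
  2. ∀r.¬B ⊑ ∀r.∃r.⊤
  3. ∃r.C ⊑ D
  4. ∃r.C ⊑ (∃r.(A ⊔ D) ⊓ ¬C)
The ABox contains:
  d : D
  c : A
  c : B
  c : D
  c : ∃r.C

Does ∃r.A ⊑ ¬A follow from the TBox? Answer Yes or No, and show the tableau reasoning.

No

1. ∃r.A ⊑ ¬A  ⇔  (∃r.A ⊓ A) unsat w.r.t. T
   apply at x₀: A⊑D
   open: L(x₀) ⊇ {A, D, ∀r.¬C, ∃r.A, ∃r.B} (+ ∃-successors)
2. Hence ∃r.A ⊑ ¬A: not entailed.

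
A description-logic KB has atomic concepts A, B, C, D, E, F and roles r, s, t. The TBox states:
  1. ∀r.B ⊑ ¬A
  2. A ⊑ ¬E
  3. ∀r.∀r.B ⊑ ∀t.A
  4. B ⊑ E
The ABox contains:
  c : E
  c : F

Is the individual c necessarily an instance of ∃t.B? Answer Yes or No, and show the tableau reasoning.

1. c : ∃t.B?  L(c) = {E, F} ∪ {∀t.¬B}
   open: L(c) ⊇ {E, F, ¬A, ∀t.¬B, ∃r.∃r.¬B} (+ ∃-successors) — c ∉ ∃t.B possible
2. Hence c : ∃t.B: not entailed.

No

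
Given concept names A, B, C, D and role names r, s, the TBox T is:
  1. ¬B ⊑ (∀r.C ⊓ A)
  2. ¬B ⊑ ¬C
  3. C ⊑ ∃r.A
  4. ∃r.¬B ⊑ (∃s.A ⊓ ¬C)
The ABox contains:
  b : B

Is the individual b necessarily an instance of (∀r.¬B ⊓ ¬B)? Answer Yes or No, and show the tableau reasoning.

1. b : (∀r.¬B ⊓ ¬B)?  L(b) = {B} ∪ {(∃r.B ⊔ B)}
   open: L(b) ⊇ {B, ¬C, ∀r.B} — b ∉ (∀r.¬B ⊓ ¬B) possible
2. Hence b : (∀r.¬B ⊓ ¬B): not entailed.

No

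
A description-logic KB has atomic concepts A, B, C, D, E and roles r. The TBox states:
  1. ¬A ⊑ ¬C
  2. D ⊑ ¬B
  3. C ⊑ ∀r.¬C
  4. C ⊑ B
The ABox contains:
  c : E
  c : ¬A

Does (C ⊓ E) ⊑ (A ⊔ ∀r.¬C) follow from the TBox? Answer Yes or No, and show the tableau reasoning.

1. (C ⊓ E) ⊑ (A ⊔ ∀r.¬C)  ⇔  ((C ⊓ E) ⊓ (¬A ⊓ ∃r.C)) unsat w.r.t. T
   all branches close; clash {C, ¬C} at x₀
2. Hence (C ⊓ E) ⊑ (A ⊔ ∀r.¬C): entailed.

Yes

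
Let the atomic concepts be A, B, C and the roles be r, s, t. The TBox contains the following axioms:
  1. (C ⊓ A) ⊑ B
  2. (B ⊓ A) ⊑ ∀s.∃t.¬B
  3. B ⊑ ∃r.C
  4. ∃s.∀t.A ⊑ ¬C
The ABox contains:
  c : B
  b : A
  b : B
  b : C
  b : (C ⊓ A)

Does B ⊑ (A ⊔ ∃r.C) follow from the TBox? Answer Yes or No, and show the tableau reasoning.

1. B ⊑ (A ⊔ ∃r.C)  ⇔  (B ⊓ (¬A ⊓ ∀r.¬C)) unsat w.r.t. T
   all branches close; clash {C, ¬C} at an ∃-successor
2. Hence B ⊑ (A ⊔ ∃r.C): entailed.

Yes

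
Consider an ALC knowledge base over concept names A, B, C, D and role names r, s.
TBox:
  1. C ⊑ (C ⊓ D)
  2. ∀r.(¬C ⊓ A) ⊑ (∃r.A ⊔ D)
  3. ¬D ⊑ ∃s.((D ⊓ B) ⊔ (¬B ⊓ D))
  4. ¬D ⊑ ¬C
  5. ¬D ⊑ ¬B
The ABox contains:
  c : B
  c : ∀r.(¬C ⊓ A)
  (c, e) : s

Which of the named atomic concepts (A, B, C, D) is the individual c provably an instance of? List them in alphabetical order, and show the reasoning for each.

{B, D}

1. c : A?  L(c) = {B, ∀r.(¬C ⊓ A)} ∪ {¬A}
   apply at c: ∀r.(¬C ⊓ A)⊑(∃r.A ⊔ D)
   open: L(c) ⊇ {B, D, ¬A, ¬C, ∀r.(¬C ⊓ A)} — c ∉ A possible
2. c : B?  L(c) = {B, ∀r.(¬C ⊓ A)} ∪ {¬B}
   clash {B, ¬B} at c — c ∈ B
3. c : C?  L(c) = {B, ∀r.(¬C ⊓ A)} ∪ {¬C}
   apply at c: ∀r.(¬C ⊓ A)⊑(∃r.A ⊔ D)
   open: L(c) ⊇ {B, D, ¬C, ∀r.(¬C ⊓ A)} — c ∉ C possible
4. c : D?  L(c) = {B, ∀r.(¬C ⊓ A)} ∪ {¬D}
   clash {B, ¬B} at c — c ∈ D
5. Entailed for c: {B, D}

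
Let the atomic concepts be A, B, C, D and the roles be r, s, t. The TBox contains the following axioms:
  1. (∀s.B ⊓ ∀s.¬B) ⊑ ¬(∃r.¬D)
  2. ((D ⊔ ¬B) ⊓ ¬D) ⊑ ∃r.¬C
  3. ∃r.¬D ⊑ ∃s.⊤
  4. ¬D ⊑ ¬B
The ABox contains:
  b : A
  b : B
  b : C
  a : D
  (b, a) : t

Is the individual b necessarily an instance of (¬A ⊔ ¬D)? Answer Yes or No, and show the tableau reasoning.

1. b : (¬A ⊔ ¬D)?  L(b) = {A, B, C} ∪ {(A ⊓ D)}
   open: L(b) ⊇ {A, B, C, D, ∀r.D} — b ∉ (¬A ⊔ ¬D) possible
2. Hence b : (¬A ⊔ ¬D): not entailed.

No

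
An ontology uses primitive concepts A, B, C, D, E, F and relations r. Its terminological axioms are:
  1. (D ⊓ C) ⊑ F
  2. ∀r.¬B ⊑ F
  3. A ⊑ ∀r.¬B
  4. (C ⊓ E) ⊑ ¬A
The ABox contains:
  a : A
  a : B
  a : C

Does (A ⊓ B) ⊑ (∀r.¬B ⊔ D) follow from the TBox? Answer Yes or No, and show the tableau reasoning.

1. (A ⊓ B) ⊑ (∀r.¬B ⊔ D)  ⇔  ((A ⊓ B) ⊓ (∃r.B ⊓ ¬D)) unsat w.r.t. T
   all branches close; clash {A, ¬A} at x₀
2. Hence (A ⊓ B) ⊑ (∀r.¬B ⊔ D): entailed.

Yes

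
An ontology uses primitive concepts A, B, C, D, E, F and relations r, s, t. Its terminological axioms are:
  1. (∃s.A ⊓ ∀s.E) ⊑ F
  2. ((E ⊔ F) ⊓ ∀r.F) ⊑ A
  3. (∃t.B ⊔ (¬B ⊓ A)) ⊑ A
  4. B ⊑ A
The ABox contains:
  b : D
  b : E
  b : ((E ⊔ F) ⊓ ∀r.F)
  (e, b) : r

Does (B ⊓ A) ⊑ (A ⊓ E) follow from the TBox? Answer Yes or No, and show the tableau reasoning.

No

1. (B ⊓ A) ⊑ (A ⊓ E)  ⇔  ((B ⊓ A) ⊓ (¬A ⊔ ¬E)) unsat w.r.t. T
   open: L(x₀) ⊇ {A, B, ¬E, ∀s.¬A}
2. Hence (B ⊓ A) ⊑ (A ⊓ E): not entailed.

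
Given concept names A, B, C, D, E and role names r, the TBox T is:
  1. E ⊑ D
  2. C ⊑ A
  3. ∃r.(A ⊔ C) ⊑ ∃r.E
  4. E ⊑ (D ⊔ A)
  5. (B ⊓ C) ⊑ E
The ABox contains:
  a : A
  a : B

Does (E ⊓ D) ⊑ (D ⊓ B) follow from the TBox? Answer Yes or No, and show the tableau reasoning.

No

1. (E ⊓ D) ⊑ (D ⊓ B)  ⇔  ((E ⊓ D) ⊓ (¬D ⊔ ¬B)) unsat w.r.t. T
   apply at x₀: E⊑(D ⊔ A)
   open: L(x₀) ⊇ {D, E, ¬B, ¬C, ∀r.(¬A ⊓ ¬C)}
2. Hence (E ⊓ D) ⊑ (D ⊓ B): not entailed.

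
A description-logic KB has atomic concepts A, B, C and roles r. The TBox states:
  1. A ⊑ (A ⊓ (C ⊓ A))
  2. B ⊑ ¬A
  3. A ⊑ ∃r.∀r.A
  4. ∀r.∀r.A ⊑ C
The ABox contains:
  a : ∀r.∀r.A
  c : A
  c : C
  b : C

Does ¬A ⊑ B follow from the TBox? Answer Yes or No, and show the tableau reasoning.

1. ¬A ⊑ B  ⇔  (¬A ⊓ ¬B) unsat w.r.t. T
   open: L(x₀) ⊇ {¬A, ¬B, ∃r.∃r.¬A} (+ ∃-successors)
2. Hence ¬A ⊑ B: not entailed.

No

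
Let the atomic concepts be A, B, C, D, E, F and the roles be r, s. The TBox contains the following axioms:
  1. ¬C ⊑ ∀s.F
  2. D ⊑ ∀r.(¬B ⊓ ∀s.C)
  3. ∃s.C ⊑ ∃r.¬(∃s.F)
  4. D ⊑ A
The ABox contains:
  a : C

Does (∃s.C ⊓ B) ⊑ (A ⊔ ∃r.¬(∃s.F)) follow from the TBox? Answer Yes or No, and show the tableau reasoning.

1. (∃s.C ⊓ B) ⊑ (A ⊔ ∃r.¬(∃s.F))  ⇔  ((∃s.C ⊓ B) ⊓ (¬A ⊓ ∀r.∃s.F)) unsat w.r.t. T
   all branches close; clash {A, ¬A} at x₀
2. Hence (∃s.C ⊓ B) ⊑ (A ⊔ ∃r.¬(∃s.F)): entailed.

Yes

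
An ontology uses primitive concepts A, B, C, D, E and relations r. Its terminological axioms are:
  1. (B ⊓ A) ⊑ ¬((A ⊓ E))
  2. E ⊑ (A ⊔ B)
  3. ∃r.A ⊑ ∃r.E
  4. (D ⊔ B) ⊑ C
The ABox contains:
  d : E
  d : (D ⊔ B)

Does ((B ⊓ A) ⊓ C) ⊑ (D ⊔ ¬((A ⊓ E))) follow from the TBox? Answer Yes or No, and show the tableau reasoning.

Yes

1. ((B ⊓ A) ⊓ C) ⊑ (D ⊔ ¬((A ⊓ E)))  ⇔  (((B ⊓ A) ⊓ C) ⊓ (¬D ⊓ (A ⊓ E))) unsat w.r.t. T
   all branches close; clash {E, ¬E} at x₀
2. Hence ((B ⊓ A) ⊓ C) ⊑ (D ⊔ ¬((A ⊓ E))): entailed.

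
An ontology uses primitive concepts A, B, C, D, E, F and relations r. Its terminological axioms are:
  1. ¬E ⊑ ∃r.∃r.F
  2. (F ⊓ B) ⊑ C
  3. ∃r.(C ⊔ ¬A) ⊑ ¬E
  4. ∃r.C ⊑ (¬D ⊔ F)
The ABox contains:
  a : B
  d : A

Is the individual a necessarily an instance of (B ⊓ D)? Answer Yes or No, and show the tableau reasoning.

1. a : (B ⊓ D)?  L(a) = {B} ∪ {(¬B ⊔ ¬D)}
   open: L(a) ⊇ {B, E, ¬D, ¬F, ∀r.(¬C ⊓ A), …} — a ∉ (B ⊓ D) possible
2. Hence a : (B ⊓ D): not entailed.

No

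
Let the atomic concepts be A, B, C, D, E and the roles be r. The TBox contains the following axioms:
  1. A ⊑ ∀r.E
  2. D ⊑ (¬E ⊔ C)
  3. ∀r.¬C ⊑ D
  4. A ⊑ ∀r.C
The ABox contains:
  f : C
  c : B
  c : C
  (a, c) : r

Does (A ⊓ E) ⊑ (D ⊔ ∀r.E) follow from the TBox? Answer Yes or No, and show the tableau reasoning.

Yes

1. (A ⊓ E) ⊑ (D ⊔ ∀r.E)  ⇔  ((A ⊓ E) ⊓ (¬D ⊓ ∃r.¬E)) unsat w.r.t. T
   all branches close; clash {D, ¬D} at x₀
2. Hence (A ⊓ E) ⊑ (D ⊔ ∀r.E): entailed.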